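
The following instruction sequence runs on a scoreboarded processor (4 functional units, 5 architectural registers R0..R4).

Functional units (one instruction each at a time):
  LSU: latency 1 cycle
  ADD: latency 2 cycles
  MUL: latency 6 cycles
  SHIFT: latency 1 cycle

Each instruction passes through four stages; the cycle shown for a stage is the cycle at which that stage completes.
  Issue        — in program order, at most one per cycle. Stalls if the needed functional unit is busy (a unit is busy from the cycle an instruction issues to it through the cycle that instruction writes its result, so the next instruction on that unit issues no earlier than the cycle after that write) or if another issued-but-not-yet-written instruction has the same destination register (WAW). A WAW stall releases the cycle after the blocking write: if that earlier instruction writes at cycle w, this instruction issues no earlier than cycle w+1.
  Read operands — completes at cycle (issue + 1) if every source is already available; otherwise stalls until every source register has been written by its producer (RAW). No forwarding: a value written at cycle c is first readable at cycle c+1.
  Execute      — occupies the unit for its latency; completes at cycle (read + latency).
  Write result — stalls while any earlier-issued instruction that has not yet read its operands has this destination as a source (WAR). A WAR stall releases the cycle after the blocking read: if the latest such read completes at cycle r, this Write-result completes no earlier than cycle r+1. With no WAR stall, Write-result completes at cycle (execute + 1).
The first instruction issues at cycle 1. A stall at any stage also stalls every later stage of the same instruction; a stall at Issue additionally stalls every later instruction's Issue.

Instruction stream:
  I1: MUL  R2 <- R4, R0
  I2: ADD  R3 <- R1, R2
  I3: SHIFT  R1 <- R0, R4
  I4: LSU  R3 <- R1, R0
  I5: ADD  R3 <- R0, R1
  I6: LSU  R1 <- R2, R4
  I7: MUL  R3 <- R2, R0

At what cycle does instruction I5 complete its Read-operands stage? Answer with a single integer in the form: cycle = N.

c1: I1→MUL
c2: I1 RO; I2→ADD
c3: I3→SHIFT
c4: I3 RO
c5: I3 EX
c8: I1 EX
c9: I1 WR R2
c10: I2 RO
c11: I3 WR R1
c12: I2 EX
c13: I2 WR R3
c14: I4→LSU
c15: I4 RO
c16: I4 EX
c17: I4 WR R3
c18: I5→ADD
c19: I5 RO; I6→LSU
c20: I6 RO
c21: I5 EX; I6 EX
c22: I5 WR R3; I6 WR R1
c23: I7→MUL
c24: I7 RO
c30: I7 EX
c31: I7 WR R3

cycle = 19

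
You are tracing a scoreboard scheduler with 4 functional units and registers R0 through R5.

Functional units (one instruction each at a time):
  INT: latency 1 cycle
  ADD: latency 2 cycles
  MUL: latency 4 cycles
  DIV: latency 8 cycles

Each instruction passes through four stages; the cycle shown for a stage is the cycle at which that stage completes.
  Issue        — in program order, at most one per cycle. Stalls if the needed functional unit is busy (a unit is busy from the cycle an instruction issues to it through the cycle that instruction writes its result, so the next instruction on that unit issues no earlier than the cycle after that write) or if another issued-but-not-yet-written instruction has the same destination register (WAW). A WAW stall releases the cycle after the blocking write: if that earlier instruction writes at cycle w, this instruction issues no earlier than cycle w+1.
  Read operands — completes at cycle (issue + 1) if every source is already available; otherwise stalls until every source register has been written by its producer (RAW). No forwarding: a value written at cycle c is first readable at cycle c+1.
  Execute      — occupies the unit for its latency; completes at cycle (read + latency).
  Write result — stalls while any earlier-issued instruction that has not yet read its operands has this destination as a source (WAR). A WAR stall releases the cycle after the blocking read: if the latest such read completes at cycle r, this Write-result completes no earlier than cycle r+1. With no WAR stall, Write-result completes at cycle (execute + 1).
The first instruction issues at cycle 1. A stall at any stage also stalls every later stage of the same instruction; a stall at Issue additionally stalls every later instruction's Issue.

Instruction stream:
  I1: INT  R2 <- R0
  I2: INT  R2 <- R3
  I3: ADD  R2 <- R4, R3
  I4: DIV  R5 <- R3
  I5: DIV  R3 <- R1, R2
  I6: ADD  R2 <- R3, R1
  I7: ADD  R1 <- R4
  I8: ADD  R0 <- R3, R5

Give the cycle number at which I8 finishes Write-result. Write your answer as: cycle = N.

t=1  issue I1 (INT)
t=2  I1 read-ops
t=3  I1 finished on INT
t=4  I1→R2
t=5  issue I2 (INT)
t=6  I2 read-ops
t=7  I2 finished on INT
t=8  I2→R2
t=9  issue I3 (ADD)
t=10  I3 read-ops; issue I4 (DIV)
t=11  I4 read-ops
t=12  I3 finished on ADD
t=13  I3→R2
t=19  I4 finished on DIV
t=20  I4→R5
t=21  issue I5 (DIV)
t=22  I5 read-ops; issue I6 (ADD)
t=30  I5 finished on DIV
t=31  I5→R3
t=32  I6 read-ops
t=34  I6 finished on ADD
t=35  I6→R2
t=36  issue I7 (ADD)
t=37  I7 read-ops
t=39  I7 finished on ADD
t=40  I7→R1
t=41  issue I8 (ADD)
t=42  I8 read-ops
t=44  I8 finished on ADD
t=45  I8→R0

cycle = 45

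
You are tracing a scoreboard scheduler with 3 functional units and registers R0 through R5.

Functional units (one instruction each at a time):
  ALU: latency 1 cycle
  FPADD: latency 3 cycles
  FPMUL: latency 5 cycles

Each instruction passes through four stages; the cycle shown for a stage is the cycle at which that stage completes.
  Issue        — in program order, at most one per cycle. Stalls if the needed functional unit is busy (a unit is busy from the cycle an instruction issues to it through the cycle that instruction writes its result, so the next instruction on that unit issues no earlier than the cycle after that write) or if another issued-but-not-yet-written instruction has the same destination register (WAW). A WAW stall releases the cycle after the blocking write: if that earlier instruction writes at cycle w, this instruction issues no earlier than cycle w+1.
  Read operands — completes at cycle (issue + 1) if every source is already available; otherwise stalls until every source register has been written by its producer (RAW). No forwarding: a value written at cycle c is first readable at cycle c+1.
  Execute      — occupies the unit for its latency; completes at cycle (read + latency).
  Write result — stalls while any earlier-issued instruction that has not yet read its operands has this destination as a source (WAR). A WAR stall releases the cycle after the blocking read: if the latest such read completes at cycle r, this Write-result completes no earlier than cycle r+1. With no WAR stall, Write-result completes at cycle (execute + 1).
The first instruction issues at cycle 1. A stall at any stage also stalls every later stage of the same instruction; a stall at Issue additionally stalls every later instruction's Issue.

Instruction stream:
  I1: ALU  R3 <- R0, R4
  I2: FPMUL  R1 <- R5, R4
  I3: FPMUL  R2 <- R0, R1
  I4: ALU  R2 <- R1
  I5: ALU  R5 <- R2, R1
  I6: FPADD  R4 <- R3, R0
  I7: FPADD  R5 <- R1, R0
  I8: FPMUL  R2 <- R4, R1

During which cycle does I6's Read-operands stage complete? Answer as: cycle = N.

1) issue 1, read 2, done 3, write 4
2) issue 2, read 3, done 8, write 9
3) issue 10, read 11, done 16, write 17  <struct: FPMUL busy until I2 writes@9>
4) issue 18, read 19, done 20, write 21  <WAW R2: wait I3 write@17>
5) issue 22, read 23, done 24, write 25  <struct: ALU busy until I4 writes@21>
6) issue 23, read 24, done 27, write 28
7) issue 29, read 30, done 33, write 34  <struct: FPADD busy until I6 writes@28>
8) issue 30, read 31, done 36, write 37

cycle = 24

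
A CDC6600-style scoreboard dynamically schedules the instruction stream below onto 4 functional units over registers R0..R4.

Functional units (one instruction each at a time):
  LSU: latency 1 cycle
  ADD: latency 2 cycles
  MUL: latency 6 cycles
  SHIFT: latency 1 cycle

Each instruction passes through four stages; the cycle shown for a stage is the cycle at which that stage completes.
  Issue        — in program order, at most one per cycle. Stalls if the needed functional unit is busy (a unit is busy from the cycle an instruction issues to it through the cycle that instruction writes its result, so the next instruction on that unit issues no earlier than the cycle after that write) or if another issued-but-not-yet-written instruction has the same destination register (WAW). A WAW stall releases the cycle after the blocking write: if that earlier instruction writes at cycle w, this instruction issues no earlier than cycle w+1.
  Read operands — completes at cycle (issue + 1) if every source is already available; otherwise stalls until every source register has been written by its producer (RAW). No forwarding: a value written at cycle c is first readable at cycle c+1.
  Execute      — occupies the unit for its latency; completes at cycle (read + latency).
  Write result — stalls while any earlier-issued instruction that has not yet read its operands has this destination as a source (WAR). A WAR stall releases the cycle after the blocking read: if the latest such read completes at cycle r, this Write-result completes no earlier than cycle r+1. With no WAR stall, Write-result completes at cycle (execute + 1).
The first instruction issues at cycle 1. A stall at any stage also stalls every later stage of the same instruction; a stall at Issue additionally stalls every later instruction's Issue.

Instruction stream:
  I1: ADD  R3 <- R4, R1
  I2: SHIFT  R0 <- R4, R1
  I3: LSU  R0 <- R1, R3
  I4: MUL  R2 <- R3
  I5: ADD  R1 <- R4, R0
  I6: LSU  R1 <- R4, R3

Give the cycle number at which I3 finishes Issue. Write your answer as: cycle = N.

cycle 1: I1→ADD
cycle 2: I1 RO | I2→SHIFT
cycle 3: I2 RO
cycle 4: I1 EX | I2 EX
cycle 5: I1 WR R3 | I2 WR R0
cycle 6: I3→LSU
cycle 7: I3 RO | I4→MUL
cycle 8: I3 EX | I4 RO | I5→ADD
cycle 9: I3 WR R0
cycle 10: I5 RO
cycle 12: I5 EX
cycle 13: I5 WR R1
cycle 14: I4 EX | I6→LSU
cycle 15: I4 WR R2 | I6 RO
cycle 16: I6 EX
cycle 17: I6 WR R1

cycle = 6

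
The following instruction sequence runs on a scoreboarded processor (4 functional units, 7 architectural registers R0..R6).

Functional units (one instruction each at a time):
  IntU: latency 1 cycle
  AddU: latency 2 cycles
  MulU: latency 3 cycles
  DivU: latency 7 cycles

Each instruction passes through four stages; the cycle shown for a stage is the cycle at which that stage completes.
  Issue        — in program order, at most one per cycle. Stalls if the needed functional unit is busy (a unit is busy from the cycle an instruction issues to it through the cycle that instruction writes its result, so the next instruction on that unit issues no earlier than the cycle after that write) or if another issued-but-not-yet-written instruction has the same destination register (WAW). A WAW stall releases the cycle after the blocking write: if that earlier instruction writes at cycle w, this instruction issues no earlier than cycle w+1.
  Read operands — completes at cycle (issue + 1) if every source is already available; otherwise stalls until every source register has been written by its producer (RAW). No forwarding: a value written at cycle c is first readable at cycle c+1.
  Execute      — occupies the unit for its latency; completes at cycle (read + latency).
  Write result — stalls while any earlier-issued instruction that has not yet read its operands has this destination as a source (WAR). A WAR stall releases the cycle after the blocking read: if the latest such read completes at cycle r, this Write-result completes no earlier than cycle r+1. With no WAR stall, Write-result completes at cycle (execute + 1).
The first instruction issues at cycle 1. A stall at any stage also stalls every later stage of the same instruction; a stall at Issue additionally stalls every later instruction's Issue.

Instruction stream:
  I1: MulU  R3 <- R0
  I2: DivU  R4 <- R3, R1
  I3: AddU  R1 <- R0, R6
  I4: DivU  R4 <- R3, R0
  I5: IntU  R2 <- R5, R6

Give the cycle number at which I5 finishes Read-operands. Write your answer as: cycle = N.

I1  is:1  ro:2  ex:5  wr:6
I2  is:2  ro:7  ex:14  wr:15  — RAW R3: wait I1 write@6
I3  is:3  ro:4  ex:6  wr:8  — WAR R1: wait I2 read@7
I4  is:16  ro:17  ex:24  wr:25  — struct: DivU busy until I2 writes@15
I5  is:17  ro:18  ex:19  wr:20

cycle = 18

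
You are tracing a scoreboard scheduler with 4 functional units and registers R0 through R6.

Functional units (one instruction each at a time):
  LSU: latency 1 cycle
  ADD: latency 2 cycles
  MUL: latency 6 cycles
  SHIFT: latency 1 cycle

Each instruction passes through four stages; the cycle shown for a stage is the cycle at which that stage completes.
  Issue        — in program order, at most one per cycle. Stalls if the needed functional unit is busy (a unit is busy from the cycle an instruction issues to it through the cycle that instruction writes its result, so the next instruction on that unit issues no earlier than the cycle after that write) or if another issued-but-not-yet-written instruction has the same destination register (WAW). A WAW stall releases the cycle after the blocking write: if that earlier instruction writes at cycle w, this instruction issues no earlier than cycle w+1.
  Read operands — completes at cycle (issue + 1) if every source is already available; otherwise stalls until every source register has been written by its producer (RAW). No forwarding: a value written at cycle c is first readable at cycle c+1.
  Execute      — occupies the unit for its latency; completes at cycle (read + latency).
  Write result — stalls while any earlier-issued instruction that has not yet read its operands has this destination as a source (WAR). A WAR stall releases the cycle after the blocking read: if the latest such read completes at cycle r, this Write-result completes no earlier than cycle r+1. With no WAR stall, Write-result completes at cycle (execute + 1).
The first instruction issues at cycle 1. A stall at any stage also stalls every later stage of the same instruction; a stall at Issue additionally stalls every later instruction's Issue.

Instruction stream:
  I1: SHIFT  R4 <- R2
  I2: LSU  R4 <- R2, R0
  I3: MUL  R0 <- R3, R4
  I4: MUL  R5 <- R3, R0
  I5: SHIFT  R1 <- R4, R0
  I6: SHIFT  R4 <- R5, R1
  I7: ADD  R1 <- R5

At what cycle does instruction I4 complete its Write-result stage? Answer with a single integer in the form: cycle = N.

cycle = 25

I1: IS=1 RO=2 EX=3 WR=4
I2: IS=5 RO=6 EX=7 WR=8  [WAW R4: wait I1 write@4]
I3: IS=6 RO=9 EX=15 WR=16  [RAW R4: wait I2 write@8]
I4: IS=17 RO=18 EX=24 WR=25  [struct: MUL busy until I3 writes@16]
I5: IS=18 RO=19 EX=20 WR=21
I6: IS=22 RO=26 EX=27 WR=28  [struct: SHIFT busy until I5 writes@21; RAW R5: wait I4 write@25]
I7: IS=23 RO=26 EX=28 WR=29  [RAW R5: wait I4 write@25]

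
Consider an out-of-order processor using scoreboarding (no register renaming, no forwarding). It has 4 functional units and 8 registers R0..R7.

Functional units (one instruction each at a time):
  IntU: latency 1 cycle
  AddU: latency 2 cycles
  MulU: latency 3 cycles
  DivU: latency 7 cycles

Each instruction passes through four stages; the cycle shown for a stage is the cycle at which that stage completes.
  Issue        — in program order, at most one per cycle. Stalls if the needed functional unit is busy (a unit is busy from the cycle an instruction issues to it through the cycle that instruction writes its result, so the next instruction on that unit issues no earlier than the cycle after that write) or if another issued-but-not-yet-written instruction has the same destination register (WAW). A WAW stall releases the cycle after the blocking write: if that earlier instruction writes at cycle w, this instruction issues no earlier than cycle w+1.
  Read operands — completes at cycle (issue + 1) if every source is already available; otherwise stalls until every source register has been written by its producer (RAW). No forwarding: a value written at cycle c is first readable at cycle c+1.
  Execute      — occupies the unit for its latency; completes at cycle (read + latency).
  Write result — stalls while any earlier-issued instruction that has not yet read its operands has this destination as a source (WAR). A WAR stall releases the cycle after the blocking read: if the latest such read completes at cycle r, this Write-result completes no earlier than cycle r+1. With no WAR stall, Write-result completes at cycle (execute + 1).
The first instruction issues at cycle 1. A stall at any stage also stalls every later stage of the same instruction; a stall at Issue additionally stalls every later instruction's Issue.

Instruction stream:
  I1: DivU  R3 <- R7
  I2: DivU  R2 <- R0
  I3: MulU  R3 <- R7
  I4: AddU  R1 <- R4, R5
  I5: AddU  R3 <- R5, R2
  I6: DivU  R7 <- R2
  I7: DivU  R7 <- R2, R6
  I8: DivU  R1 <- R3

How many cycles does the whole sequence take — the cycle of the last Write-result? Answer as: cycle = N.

cycle = 50

[1] I1 issues→DivU
[2] I1 reads
[9] I1 exec-done
[10] I1 writes R3
[11] I2 issues→DivU
[12] I2 reads | I3 issues→MulU
[13] I3 reads | I4 issues→AddU
[14] I4 reads
[16] I3 exec-done | I4 exec-done
[17] I3 writes R3 | I4 writes R1
[18] I5 issues→AddU
[19] I2 exec-done
[20] I2 writes R2
[21] I5 reads | I6 issues→DivU
[22] I6 reads
[23] I5 exec-done
[24] I5 writes R3
[29] I6 exec-done
[30] I6 writes R7
[31] I7 issues→DivU
[32] I7 reads
[39] I7 exec-done
[40] I7 writes R7
[41] I8 issues→DivU
[42] I8 reads
[49] I8 exec-done
[50] I8 writes R1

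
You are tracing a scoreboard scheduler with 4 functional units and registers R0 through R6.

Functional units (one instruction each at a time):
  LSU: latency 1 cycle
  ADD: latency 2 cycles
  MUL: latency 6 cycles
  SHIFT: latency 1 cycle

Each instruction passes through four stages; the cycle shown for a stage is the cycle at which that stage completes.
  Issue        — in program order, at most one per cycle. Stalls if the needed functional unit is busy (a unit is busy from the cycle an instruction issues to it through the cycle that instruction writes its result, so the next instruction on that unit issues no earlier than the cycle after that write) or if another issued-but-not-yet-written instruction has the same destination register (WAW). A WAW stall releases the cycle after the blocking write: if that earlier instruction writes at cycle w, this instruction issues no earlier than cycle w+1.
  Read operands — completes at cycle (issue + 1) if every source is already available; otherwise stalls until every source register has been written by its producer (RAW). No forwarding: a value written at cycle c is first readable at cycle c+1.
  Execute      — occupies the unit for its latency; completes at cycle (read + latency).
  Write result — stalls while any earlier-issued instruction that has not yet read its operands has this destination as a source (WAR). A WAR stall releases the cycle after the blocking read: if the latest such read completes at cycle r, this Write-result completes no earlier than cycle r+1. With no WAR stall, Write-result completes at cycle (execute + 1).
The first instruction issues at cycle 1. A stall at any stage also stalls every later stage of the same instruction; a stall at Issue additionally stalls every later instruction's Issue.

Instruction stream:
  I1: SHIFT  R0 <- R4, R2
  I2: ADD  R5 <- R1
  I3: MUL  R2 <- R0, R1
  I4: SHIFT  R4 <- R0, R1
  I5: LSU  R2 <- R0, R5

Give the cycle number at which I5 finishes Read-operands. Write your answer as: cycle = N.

cycle = 14

I1: IS=1 RO=2 EX=3 WR=4
I2: IS=2 RO=3 EX=5 WR=6
I3: IS=3 RO=5 EX=11 WR=12  [RAW R0: wait I1 write@4]
I4: IS=5 RO=6 EX=7 WR=8  [struct: SHIFT busy until I1 writes@4]
I5: IS=13 RO=14 EX=15 WR=16  [WAW R2: wait I3 write@12]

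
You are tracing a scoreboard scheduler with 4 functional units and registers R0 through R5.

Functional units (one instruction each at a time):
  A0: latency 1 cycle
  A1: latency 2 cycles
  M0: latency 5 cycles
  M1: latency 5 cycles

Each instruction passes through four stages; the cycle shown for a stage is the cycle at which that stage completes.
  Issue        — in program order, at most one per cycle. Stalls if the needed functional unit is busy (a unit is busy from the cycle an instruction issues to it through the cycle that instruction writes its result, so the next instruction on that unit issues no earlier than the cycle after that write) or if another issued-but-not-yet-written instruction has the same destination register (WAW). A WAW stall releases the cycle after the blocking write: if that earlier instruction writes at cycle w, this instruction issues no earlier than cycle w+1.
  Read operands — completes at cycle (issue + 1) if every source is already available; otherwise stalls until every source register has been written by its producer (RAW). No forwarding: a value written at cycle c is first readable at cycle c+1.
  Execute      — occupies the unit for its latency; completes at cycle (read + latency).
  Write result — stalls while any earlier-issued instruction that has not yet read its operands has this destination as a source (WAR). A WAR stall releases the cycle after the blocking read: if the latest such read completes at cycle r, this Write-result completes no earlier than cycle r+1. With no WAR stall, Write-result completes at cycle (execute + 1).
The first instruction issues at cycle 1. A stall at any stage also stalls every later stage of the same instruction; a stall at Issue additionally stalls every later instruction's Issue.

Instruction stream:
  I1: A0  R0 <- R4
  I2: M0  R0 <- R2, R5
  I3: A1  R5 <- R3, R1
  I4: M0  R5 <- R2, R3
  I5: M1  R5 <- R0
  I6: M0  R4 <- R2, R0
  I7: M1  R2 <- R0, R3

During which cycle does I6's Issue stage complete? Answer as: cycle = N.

cycle 1: I1 dispatched to A0
cycle 2: I1 operands ready
cycle 3: I1 complete
cycle 4: R0←I1
cycle 5: I2 dispatched to M0
cycle 6: I2 operands ready; I3 dispatched to A1
cycle 7: I3 operands ready
cycle 9: I3 complete
cycle 10: R5←I3
cycle 11: I2 complete
cycle 12: R0←I2
cycle 13: I4 dispatched to M0
cycle 14: I4 operands ready
cycle 19: I4 complete
cycle 20: R5←I4
cycle 21: I5 dispatched to M1
cycle 22: I5 operands ready; I6 dispatched to M0
cycle 23: I6 operands ready
cycle 27: I5 complete
cycle 28: R5←I5; I6 complete
cycle 29: R4←I6; I7 dispatched to M1
cycle 30: I7 operands ready
cycle 35: I7 complete
cycle 36: R2←I7

cycle = 22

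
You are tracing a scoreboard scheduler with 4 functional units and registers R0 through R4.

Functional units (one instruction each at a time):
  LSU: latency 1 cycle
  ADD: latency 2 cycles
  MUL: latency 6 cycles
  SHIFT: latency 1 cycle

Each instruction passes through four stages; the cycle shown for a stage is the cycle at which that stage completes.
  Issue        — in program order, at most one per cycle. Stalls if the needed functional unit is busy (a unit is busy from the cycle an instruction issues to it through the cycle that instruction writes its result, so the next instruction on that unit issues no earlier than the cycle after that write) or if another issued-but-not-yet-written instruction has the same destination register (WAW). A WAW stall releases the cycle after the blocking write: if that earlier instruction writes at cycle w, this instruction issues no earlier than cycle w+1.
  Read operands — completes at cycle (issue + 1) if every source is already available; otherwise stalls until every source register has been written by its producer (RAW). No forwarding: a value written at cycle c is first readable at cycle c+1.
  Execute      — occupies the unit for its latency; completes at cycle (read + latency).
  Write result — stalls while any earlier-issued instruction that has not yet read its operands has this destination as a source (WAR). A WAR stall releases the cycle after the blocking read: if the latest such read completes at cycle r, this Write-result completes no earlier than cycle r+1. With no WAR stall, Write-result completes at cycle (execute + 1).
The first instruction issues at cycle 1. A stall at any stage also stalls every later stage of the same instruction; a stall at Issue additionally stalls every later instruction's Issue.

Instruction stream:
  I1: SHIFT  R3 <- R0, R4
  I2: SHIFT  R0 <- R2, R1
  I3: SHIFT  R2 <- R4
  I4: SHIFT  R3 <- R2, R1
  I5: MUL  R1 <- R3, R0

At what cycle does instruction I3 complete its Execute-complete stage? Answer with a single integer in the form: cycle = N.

cycle = 11

[I1] 1/2/3/4
[I2] 5/6/7/8  (struct: SHIFT busy until I1 writes@4)
[I3] 9/10/11/12  (struct: SHIFT busy until I2 writes@8)
[I4] 13/14/15/16  (struct: SHIFT busy until I3 writes@12)
[I5] 14/17/23/24  (RAW R3: wait I4 write@16)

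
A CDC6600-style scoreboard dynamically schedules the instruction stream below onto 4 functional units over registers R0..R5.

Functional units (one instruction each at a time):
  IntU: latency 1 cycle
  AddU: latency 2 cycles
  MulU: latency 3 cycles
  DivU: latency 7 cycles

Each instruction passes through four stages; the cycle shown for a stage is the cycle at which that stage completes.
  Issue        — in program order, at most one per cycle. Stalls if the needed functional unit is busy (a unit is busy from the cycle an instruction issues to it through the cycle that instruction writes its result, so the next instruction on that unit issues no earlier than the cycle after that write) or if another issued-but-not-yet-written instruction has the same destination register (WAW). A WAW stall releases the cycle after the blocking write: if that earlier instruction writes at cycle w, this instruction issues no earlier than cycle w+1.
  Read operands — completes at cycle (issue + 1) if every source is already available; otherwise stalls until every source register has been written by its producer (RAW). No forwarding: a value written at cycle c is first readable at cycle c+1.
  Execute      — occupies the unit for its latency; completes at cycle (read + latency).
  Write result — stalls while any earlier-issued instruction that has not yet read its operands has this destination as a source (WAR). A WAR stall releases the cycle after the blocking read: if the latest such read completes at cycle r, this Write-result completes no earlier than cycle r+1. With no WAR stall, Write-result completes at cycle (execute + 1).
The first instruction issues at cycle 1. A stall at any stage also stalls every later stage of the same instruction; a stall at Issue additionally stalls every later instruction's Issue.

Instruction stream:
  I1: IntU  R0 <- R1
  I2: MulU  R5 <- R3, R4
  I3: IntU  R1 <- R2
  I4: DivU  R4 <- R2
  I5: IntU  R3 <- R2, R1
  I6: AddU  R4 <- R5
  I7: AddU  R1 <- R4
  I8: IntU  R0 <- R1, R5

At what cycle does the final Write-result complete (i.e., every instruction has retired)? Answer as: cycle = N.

I1  is:1  ro:2  ex:3  wr:4
I2  is:2  ro:3  ex:6  wr:7
I3  is:5  ro:6  ex:7  wr:8  — struct: IntU busy until I1 writes@4
I4  is:6  ro:7  ex:14  wr:15
I5  is:9  ro:10  ex:11  wr:12  — struct: IntU busy until I3 writes@8
I6  is:16  ro:17  ex:19  wr:20  — WAW R4: wait I4 write@15
I7  is:21  ro:22  ex:24  wr:25  — struct: AddU busy until I6 writes@20
I8  is:22  ro:26  ex:27  wr:28  — RAW R1: wait I7 write@25

cycle = 28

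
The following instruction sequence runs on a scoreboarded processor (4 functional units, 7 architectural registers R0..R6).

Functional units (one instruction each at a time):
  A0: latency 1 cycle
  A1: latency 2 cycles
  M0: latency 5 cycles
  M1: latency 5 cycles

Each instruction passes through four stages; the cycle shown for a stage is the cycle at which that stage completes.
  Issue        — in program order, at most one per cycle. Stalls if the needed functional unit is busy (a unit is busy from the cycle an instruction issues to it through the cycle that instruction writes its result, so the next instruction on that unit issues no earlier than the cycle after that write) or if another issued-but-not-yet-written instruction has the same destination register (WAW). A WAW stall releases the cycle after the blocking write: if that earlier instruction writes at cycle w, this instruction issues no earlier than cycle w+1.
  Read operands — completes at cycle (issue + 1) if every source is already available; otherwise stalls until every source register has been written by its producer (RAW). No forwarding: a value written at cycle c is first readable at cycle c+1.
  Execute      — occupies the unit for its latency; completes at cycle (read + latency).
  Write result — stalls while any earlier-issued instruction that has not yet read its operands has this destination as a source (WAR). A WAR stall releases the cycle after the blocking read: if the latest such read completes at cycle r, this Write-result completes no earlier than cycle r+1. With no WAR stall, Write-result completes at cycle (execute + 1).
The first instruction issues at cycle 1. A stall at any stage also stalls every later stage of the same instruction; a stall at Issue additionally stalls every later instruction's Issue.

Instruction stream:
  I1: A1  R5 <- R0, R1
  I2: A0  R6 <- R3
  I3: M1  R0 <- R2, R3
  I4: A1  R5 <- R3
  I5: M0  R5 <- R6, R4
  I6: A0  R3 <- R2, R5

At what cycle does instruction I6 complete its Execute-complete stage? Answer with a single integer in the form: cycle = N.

[I1] 1/2/4/5
[I2] 2/3/4/5
[I3] 3/4/9/10
[I4] 6/7/9/10  (struct: A1 busy until I1 writes@5)
[I5] 11/12/17/18  (WAW R5: wait I4 write@10)
[I6] 12/19/20/21  (RAW R5: wait I5 write@18)

cycle = 20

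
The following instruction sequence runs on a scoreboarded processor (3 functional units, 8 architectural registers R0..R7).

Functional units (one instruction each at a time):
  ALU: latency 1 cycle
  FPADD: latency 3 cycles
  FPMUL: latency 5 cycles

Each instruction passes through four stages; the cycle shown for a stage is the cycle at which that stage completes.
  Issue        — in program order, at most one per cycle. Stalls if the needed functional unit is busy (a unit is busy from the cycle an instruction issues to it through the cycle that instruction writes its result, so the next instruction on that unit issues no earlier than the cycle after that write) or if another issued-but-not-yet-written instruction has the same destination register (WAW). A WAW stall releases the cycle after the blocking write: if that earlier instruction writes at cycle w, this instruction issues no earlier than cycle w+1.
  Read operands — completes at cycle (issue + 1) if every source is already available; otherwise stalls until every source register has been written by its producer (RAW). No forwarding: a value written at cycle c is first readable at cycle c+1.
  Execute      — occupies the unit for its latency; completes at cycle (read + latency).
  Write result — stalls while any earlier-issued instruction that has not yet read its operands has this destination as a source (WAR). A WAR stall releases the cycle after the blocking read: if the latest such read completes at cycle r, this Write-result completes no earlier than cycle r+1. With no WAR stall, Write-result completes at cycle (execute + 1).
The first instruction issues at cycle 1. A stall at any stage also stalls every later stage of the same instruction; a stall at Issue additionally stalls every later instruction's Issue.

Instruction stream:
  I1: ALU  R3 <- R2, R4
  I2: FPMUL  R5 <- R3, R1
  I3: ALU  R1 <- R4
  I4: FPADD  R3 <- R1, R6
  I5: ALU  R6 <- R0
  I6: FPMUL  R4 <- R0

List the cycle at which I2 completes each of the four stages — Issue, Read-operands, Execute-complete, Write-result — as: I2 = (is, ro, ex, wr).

cycle 1: I1→ALU
cycle 2: I1 RO; I2→FPMUL
cycle 3: I1 EX
cycle 4: I1 WR R3
cycle 5: I2 RO; I3→ALU
cycle 6: I3 RO; I4→FPADD
cycle 7: I3 EX
cycle 8: I3 WR R1
cycle 9: I4 RO; I5→ALU
cycle 10: I2 EX; I5 RO
cycle 11: I2 WR R5; I5 EX
cycle 12: I4 EX; I5 WR R6; I6→FPMUL
cycle 13: I4 WR R3; I6 RO
cycle 18: I6 EX
cycle 19: I6 WR R4

I2 = (2, 5, 10, 11)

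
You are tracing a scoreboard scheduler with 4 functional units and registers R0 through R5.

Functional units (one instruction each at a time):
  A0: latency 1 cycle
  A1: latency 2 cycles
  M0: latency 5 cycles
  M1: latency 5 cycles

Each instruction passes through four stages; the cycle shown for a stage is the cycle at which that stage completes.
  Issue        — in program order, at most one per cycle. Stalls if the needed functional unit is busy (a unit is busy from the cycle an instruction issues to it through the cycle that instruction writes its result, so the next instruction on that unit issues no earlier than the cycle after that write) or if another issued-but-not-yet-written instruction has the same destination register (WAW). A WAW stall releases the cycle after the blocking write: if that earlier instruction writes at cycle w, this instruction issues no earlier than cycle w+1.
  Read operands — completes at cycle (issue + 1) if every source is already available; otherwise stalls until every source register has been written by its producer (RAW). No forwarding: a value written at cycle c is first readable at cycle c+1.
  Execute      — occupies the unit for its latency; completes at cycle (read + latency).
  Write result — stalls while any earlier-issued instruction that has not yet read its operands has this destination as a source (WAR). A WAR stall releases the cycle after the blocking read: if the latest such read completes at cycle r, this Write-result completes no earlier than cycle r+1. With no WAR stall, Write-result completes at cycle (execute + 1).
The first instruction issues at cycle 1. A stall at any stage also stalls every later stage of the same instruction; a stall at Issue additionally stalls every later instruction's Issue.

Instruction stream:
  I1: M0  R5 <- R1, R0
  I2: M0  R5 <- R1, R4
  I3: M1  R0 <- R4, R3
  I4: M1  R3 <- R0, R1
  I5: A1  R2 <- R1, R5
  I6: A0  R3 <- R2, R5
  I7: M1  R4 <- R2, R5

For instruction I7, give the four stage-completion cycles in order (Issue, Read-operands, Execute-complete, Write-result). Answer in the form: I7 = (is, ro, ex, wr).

I7 = (27, 28, 33, 34)

I1  is:1  ro:2  ex:7  wr:8
I2  is:9  ro:10  ex:15  wr:16  — struct: M0 busy until I1 writes@8
I3  is:10  ro:11  ex:16  wr:17
I4  is:18  ro:19  ex:24  wr:25  — struct: M1 busy until I3 writes@17
I5  is:19  ro:20  ex:22  wr:23
I6  is:26  ro:27  ex:28  wr:29  — WAW R3: wait I4 write@25
I7  is:27  ro:28  ex:33  wr:34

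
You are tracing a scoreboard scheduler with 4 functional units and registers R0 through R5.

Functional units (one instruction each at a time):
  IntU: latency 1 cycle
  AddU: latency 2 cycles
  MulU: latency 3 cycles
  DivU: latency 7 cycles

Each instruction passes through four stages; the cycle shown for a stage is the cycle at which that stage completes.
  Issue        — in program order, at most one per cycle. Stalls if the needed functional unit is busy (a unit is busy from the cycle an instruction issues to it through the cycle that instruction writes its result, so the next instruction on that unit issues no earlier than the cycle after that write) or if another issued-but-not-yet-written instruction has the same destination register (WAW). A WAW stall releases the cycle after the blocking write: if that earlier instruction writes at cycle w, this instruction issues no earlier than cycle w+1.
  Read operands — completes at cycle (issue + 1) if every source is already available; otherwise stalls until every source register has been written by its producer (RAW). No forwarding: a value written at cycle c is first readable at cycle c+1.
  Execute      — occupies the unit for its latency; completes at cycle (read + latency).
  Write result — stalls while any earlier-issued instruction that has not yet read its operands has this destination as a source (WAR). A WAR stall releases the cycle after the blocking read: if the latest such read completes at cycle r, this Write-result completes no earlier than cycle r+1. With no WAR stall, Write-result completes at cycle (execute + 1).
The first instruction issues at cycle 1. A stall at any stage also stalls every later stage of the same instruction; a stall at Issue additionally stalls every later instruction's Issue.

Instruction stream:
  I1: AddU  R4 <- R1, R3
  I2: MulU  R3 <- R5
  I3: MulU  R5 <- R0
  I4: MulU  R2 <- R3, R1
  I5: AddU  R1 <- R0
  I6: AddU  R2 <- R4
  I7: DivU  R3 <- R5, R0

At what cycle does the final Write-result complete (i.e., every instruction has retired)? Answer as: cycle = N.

cycle 1: I1 issues→AddU
cycle 2: I1 reads; I2 issues→MulU
cycle 3: I2 reads
cycle 4: I1 exec-done
cycle 5: I1 writes R4
cycle 6: I2 exec-done
cycle 7: I2 writes R3
cycle 8: I3 issues→MulU
cycle 9: I3 reads
cycle 12: I3 exec-done
cycle 13: I3 writes R5
cycle 14: I4 issues→MulU
cycle 15: I4 reads; I5 issues→AddU
cycle 16: I5 reads
cycle 18: I4 exec-done; I5 exec-done
cycle 19: I4 writes R2; I5 writes R1
cycle 20: I6 issues→AddU
cycle 21: I6 reads; I7 issues→DivU
cycle 22: I7 reads
cycle 23: I6 exec-done
cycle 24: I6 writes R2
cycle 29: I7 exec-done
cycle 30: I7 writes R3

cycle = 30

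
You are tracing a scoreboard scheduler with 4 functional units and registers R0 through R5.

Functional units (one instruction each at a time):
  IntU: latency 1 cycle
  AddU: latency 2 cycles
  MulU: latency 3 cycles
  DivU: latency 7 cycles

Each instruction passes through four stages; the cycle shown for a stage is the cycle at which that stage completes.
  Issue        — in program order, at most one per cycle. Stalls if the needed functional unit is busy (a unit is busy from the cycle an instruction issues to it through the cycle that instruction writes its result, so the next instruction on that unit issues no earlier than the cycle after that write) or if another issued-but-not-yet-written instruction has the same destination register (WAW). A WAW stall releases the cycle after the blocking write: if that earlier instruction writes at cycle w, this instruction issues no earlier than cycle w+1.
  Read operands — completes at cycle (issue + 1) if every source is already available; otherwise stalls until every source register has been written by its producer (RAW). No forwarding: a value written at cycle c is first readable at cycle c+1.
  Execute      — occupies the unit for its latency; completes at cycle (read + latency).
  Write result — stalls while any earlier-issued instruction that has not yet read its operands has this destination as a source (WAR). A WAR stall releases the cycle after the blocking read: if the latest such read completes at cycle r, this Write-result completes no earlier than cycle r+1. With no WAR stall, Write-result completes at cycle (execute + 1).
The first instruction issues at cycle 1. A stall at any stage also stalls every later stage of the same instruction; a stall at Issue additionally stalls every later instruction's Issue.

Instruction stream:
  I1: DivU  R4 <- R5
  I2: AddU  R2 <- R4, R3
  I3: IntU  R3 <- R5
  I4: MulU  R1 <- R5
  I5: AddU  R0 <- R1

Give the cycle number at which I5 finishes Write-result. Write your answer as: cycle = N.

cycle = 19

[I1] 1/2/9/10
[I2] 2/11/13/14  (RAW R4: wait I1 write@10)
[I3] 3/4/5/12  (WAR R3: wait I2 read@11)
[I4] 4/5/8/9
[I5] 15/16/18/19  (struct: AddU busy until I2 writes@14)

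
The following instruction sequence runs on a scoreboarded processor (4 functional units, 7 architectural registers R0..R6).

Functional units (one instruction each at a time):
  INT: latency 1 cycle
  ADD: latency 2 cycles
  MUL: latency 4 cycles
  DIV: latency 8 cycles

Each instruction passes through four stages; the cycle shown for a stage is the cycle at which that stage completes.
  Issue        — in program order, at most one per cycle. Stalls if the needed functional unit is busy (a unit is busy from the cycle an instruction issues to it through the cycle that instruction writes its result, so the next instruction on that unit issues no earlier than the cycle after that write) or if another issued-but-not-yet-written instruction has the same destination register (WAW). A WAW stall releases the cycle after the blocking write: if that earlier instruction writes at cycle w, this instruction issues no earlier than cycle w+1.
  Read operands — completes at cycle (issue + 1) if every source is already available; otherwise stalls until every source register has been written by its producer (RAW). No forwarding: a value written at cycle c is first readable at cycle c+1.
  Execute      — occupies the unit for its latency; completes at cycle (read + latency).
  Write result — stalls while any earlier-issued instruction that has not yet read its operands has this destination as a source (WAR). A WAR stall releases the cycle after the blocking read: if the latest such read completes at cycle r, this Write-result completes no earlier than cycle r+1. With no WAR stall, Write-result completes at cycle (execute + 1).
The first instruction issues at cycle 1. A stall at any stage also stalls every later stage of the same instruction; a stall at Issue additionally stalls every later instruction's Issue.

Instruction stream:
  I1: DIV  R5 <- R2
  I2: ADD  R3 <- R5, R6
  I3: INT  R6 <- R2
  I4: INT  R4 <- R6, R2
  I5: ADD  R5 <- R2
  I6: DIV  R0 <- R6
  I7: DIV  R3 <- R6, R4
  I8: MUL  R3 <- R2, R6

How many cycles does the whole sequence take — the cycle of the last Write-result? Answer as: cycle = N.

cycle = 45

cycle 1: I1 issues→DIV
cycle 2: I1 reads · I2 issues→ADD
cycle 3: I3 issues→INT
cycle 4: I3 reads
cycle 5: I3 exec-done
cycle 10: I1 exec-done
cycle 11: I1 writes R5
cycle 12: I2 reads
cycle 13: I3 writes R6
cycle 14: I2 exec-done · I4 issues→INT
cycle 15: I2 writes R3 · I4 reads
cycle 16: I4 exec-done · I5 issues→ADD
cycle 17: I4 writes R4 · I5 reads · I6 issues→DIV
cycle 18: I6 reads
cycle 19: I5 exec-done
cycle 20: I5 writes R5
cycle 26: I6 exec-done
cycle 27: I6 writes R0
cycle 28: I7 issues→DIV
cycle 29: I7 reads
cycle 37: I7 exec-done
cycle 38: I7 writes R3
cycle 39: I8 issues→MUL
cycle 40: I8 reads
cycle 44: I8 exec-done
cycle 45: I8 writes R3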